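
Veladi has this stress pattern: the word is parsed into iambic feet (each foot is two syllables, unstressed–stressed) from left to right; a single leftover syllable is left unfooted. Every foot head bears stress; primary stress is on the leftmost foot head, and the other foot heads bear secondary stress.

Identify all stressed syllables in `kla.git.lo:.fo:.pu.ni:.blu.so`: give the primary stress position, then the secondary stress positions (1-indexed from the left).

primary 2, secondary 4, 6, 8

Parse left to right into iambic (σˈσ) feet: (kla.ˈgit) (lo:.ˈfo:) (pu.ˈni:) (blu.ˈso).
Foot heads (stressed positions): 2, 4, 6, 8.
End Rule Leftmost: primary stress on the leftmost head = syllable 2.
Secondary stress on 4, 6, 8: kla.ˈgit.lo:.ˌfo:.pu.ˌni:.blu.ˌso.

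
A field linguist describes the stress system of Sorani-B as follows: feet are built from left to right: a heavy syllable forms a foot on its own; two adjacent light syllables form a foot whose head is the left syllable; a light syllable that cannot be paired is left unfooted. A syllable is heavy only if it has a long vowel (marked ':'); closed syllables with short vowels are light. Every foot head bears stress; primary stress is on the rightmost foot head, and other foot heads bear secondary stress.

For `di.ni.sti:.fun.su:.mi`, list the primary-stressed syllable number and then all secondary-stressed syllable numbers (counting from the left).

Weights: 1 di L, 2 ni L, 3 sti: H, 4 fun L, 5 su: H, 6 mi L.
Parse left to right (heavy = foot alone; LL = one foot; stranded L unfooted): (ˈdi.ni) (ˈsti:) fun (ˈsu:) mi.
Foot heads: 1, 3, 5.
Primary stress on the rightmost head = syllable 5.
Secondary stress on 1, 3: ˌdi.ni.ˌsti:.fun.ˈsu:.mi.

primary 5, secondary 1, 3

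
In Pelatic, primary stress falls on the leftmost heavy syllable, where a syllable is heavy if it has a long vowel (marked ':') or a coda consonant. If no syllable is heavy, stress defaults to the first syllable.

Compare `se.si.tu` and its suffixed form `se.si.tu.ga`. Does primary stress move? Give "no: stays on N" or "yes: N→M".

no: stays on 1

Base `se.si.tu` (3 syllables):
  Weights: 1 se L, 2 si L, 3 tu L.
  No heavy syllable in the domain; default to the first syllable = syllable 1.
  → primary stress on syllable 1.
Suffixed `se.si.tu.ga` (4 syllables):
  Weights: 1 se L, 2 si L, 3 tu L, 4 ga L.
  No heavy syllable in the domain; default to the first syllable = syllable 1.
  → primary stress on syllable 1.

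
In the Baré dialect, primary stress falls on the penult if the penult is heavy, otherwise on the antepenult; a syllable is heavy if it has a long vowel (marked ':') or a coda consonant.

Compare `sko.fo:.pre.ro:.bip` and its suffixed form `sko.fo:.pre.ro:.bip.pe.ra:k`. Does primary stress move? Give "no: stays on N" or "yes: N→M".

Base `sko.fo:.pre.ro:.bip` (5 syllables):
  Weights: 3 pre L, 4 ro: H, 5 bip H.
  The penult (syllable 4, ro:) is heavy, so it takes stress.
  → primary stress on syllable 4.
Suffixed `sko.fo:.pre.ro:.bip.pe.ra:k` (7 syllables):
  Weights: 5 bip H, 6 pe L, 7 ra:k H.
  The penult (syllable 6, pe) is light, so stress falls on the antepenult (syllable 5, bip).
  → primary stress on syllable 5.

yes: 4→5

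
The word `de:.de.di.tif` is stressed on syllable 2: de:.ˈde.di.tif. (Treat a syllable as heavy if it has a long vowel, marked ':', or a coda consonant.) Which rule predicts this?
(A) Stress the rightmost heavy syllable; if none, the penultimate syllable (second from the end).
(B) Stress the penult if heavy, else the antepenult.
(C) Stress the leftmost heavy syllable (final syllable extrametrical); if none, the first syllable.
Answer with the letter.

Rule A → syllable 4 (observed: 2).
Rule B → syllable 2 ✓.
Rule C → syllable 1 (observed: 2).

B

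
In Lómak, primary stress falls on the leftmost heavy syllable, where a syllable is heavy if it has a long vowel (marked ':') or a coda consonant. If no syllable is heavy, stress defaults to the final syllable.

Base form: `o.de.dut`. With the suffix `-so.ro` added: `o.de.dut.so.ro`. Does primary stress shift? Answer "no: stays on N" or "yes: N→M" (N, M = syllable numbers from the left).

Base `o.de.dut` (3 syllables):
  Weights: 1 o L, 2 de L, 3 dut H.
  Heavy syllables in the domain: 3. The leftmost is syllable 3 (dut).
  → primary stress on syllable 3.
Suffixed `o.de.dut.so.ro` (5 syllables):
  Weights: 1 o L, 2 de L, 3 dut H, 4 so L, 5 ro L.
  Heavy syllables in the domain: 3. The leftmost is syllable 3 (dut).
  → primary stress on syllable 3.

no: stays on 3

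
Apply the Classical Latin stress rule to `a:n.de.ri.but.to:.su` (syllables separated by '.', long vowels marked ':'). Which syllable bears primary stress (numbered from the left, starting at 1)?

Classical Latin: stress the penult if heavy (long vowel or closed), else the antepenult.
Weights: 4 but H, 5 to: H, 6 su L.
The penult (syllable 5, to:) is heavy, so it takes stress.
Stress on syllable 5: a:n.de.ri.but.ˈto:.su.

5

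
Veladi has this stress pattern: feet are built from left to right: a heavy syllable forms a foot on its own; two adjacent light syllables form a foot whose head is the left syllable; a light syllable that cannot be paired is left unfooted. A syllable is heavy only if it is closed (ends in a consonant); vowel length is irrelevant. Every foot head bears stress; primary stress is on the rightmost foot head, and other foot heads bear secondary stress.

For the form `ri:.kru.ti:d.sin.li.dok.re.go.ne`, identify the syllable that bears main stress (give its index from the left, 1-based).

Weights: 1 ri: L, 2 kru L, 3 ti:d H, 4 sin H, 5 li L, 6 dok H, 7 re L, 8 go L, 9 ne L.
Parse left to right (heavy = foot alone; LL = one foot; stranded L unfooted): (ˈri:.kru) (ˈti:d) (ˈsin) li (ˈdok) (ˈre.go) ne.
Foot heads: 1, 3, 4, 6, 7.
Primary stress on the rightmost head = syllable 7.
Primary stress: syllable 7 → ri:.kru.ti:d.sin.li.dok.ˈre.go.ne.

7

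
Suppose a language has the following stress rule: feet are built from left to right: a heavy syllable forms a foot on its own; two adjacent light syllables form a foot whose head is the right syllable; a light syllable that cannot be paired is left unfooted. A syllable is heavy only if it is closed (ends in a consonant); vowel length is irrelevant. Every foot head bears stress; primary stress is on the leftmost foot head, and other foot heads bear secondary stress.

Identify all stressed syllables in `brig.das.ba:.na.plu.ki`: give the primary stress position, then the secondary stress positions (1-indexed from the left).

primary 1, secondary 2, 4, 6

Weights: 1 brig H, 2 das H, 3 ba: L, 4 na L, 5 plu L, 6 ki L.
Parse left to right (heavy = foot alone; LL = one foot; stranded L unfooted): (ˈbrig) (ˈdas) (ba:.ˈna) (plu.ˈki).
Foot heads: 1, 2, 4, 6.
Primary stress on the leftmost head = syllable 1.
Secondary stress on 2, 4, 6: ˈbrig.ˌdas.ba:.ˌna.plu.ˌki.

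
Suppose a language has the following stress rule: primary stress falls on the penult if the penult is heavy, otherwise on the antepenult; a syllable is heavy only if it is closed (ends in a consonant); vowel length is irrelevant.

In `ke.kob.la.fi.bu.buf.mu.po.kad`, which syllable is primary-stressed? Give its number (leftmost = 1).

Weights: 7 mu L, 8 po L, 9 kad H.
The penult (syllable 8, po) is light, so stress falls on the antepenult (syllable 7, mu).
Primary stress: syllable 7 → ke.kob.la.fi.bu.buf.ˈmu.po.kad.

7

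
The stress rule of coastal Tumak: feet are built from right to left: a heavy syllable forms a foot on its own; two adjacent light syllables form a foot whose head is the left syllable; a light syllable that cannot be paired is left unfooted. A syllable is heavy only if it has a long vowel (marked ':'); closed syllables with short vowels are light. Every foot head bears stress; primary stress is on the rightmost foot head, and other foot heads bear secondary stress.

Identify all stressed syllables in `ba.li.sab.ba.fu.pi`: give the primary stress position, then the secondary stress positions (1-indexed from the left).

primary 5, secondary 1, 3

Weights: 1 ba L, 2 li L, 3 sab L, 4 ba L, 5 fu L, 6 pi L.
Parse right to left (heavy = foot alone; LL = one foot; stranded L unfooted): (ˈba.li) (ˈsab.ba) (ˈfu.pi).
Foot heads: 1, 3, 5.
Primary stress on the rightmost head = syllable 5.
Secondary stress on 1, 3: ˌba.li.ˌsab.ba.ˈfu.pi.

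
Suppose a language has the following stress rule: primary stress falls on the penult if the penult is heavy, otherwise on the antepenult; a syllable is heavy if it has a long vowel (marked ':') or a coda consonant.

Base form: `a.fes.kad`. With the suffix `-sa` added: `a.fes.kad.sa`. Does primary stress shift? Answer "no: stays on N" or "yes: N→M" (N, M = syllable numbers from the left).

Base `a.fes.kad` (3 syllables):
  Weights: 1 a L, 2 fes H, 3 kad H.
  The penult (syllable 2, fes) is heavy, so it takes stress.
  → primary stress on syllable 2.
Suffixed `a.fes.kad.sa` (4 syllables):
  Weights: 2 fes H, 3 kad H, 4 sa L.
  The penult (syllable 3, kad) is heavy, so it takes stress.
  → primary stress on syllable 3.

yes: 2→3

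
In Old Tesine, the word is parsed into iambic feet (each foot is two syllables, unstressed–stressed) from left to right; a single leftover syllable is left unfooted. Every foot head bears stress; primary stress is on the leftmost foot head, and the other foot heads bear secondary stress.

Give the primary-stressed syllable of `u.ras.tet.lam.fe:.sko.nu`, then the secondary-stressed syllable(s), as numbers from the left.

primary 2, secondary 4, 6

Parse left to right into iambic (σˈσ) feet: (u.ˈras) (tet.ˈlam) (fe:.ˈsko) nu. Syllable 7 is left unfooted.
Foot heads (stressed positions): 2, 4, 6.
End Rule Leftmost: primary stress on the leftmost head = syllable 2.
Secondary stress on 4, 6: u.ˈras.tet.ˌlam.fe:.ˌsko.nu.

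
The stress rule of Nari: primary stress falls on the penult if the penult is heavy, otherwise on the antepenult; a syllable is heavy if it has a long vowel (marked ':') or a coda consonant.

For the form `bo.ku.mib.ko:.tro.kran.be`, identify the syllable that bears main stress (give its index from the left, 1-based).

Weights: 5 tro L, 6 kran H, 7 be L.
The penult (syllable 6, kran) is heavy, so it takes stress.
Primary stress: syllable 6 → bo.ku.mib.ko:.tro.ˈkran.be.

6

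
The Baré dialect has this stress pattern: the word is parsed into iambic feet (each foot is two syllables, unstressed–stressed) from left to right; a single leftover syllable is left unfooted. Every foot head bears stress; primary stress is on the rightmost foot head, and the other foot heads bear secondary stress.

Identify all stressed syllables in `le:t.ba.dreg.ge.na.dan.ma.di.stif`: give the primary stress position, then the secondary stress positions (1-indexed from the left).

Parse left to right into iambic (σˈσ) feet: (le:t.ˈba) (dreg.ˈge) (na.ˈdan) (ma.ˈdi) stif. Syllable 9 is left unfooted.
Foot heads (stressed positions): 2, 4, 6, 8.
End Rule Rightmost: primary stress on the rightmost head = syllable 8.
Secondary stress on 2, 4, 6: le:t.ˌba.dreg.ˌge.na.ˌdan.ma.ˈdi.stif.

primary 8, secondary 2, 4, 6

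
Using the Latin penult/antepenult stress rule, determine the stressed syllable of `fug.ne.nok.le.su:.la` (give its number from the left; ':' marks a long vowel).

5

Classical Latin: stress the penult if heavy (long vowel or closed), else the antepenult.
Weights: 4 le L, 5 su: H, 6 la L.
The penult (syllable 5, su:) is heavy, so it takes stress.
Stress on syllable 5: fug.ne.nok.le.ˈsu:.la.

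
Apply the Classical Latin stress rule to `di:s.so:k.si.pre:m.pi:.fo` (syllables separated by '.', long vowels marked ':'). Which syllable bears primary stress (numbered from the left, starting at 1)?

Classical Latin: stress the penult if heavy (long vowel or closed), else the antepenult.
Weights: 4 pre:m H, 5 pi: H, 6 fo L.
The penult (syllable 5, pi:) is heavy, so it takes stress.
Stress on syllable 5: di:s.so:k.si.pre:m.ˈpi:.fo.

5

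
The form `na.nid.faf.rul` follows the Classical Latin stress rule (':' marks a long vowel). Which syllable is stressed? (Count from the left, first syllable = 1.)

Classical Latin: stress the penult if heavy (long vowel or closed), else the antepenult.
Weights: 2 nid H, 3 faf H, 4 rul H.
The penult (syllable 3, faf) is heavy, so it takes stress.
Stress on syllable 3: na.nid.ˈfaf.rul.

3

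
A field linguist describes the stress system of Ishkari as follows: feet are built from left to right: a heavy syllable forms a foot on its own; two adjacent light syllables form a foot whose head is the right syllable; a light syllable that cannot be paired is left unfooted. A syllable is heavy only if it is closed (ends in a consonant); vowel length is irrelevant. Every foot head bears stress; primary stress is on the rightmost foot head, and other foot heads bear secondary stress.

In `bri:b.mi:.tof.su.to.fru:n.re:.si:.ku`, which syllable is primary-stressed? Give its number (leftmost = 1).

8

Weights: 1 bri:b H, 2 mi: L, 3 tof H, 4 su L, 5 to L, 6 fru:n H, 7 re: L, 8 si: L, 9 ku L.
Parse left to right (heavy = foot alone; LL = one foot; stranded L unfooted): (ˈbri:b) mi: (ˈtof) (su.ˈto) (ˈfru:n) (re:.ˈsi:) ku.
Foot heads: 1, 3, 5, 6, 8.
Primary stress on the rightmost head = syllable 8.
Primary stress: syllable 8 → bri:b.mi:.tof.su.to.fru:n.re:.ˈsi:.ku.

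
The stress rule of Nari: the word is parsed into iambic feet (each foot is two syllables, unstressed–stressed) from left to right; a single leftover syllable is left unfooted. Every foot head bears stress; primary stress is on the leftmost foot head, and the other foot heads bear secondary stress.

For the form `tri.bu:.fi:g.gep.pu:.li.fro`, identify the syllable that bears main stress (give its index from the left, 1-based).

Parse left to right into iambic (σˈσ) feet: (tri.ˈbu:) (fi:g.ˈgep) (pu:.ˈli) fro. Syllable 7 is left unfooted.
Foot heads (stressed positions): 2, 4, 6.
End Rule Leftmost: primary stress on the leftmost head = syllable 2.
Primary stress: syllable 2 → tri.ˈbu:.fi:g.gep.pu:.li.fro.

2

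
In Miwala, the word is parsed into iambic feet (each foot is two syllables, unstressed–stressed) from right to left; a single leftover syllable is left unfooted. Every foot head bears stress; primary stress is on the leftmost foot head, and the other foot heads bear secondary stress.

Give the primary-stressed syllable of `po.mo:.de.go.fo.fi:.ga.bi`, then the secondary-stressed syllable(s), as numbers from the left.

primary 2, secondary 4, 6, 8

Parse right to left into iambic (σˈσ) feet: (po.ˈmo:) (de.ˈgo) (fo.ˈfi:) (ga.ˈbi).
Foot heads (stressed positions): 2, 4, 6, 8.
End Rule Leftmost: primary stress on the leftmost head = syllable 2.
Secondary stress on 4, 6, 8: po.ˈmo:.de.ˌgo.fo.ˌfi:.ga.ˌbi.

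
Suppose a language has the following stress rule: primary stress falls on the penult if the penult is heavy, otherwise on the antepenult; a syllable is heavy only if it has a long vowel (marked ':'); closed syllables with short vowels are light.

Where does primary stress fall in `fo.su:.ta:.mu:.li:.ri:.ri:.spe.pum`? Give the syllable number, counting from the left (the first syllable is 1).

Weights: 7 ri: H, 8 spe L, 9 pum L.
The penult (syllable 8, spe) is light, so stress falls on the antepenult (syllable 7, ri:).
Primary stress: syllable 7 → fo.su:.ta:.mu:.li:.ri:.ˈri:.spe.pum.

7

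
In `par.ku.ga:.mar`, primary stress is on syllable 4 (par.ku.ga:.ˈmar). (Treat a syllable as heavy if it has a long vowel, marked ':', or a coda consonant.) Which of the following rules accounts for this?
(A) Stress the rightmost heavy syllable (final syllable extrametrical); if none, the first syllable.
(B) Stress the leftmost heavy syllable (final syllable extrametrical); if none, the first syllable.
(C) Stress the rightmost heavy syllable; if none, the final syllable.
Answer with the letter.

Rule A → syllable 3 (observed: 4).
Rule B → syllable 1 (observed: 4).
Rule C → syllable 4 ✓.

C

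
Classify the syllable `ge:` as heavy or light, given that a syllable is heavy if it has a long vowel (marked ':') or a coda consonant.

`ge:`: long vowel, open (no coda). Long vowel → heavy.

heavy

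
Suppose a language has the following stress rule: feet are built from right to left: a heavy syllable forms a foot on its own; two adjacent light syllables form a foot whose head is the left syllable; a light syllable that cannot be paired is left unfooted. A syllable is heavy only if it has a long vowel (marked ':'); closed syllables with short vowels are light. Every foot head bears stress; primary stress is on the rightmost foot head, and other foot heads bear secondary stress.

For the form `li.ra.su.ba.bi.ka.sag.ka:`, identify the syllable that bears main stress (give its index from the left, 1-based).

Weights: 1 li L, 2 ra L, 3 su L, 4 ba L, 5 bi L, 6 ka L, 7 sag L, 8 ka: H.
Parse right to left (heavy = foot alone; LL = one foot; stranded L unfooted): li (ˈra.su) (ˈba.bi) (ˈka.sag) (ˈka:).
Foot heads: 2, 4, 6, 8.
Primary stress on the rightmost head = syllable 8.
Primary stress: syllable 8 → li.ra.su.ba.bi.ka.sag.ˈka:.

8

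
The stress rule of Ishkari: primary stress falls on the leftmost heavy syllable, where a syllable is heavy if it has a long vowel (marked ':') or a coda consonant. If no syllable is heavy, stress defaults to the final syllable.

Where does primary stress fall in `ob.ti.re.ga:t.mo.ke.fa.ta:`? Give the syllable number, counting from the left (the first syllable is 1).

Weights: 1 ob H, 2 ti L, 3 re L, 4 ga:t H, 5 mo L, 6 ke L, 7 fa L, 8 ta: H.
Heavy syllables in the domain: 1, 4, 8. The leftmost is syllable 1 (ob).
Primary stress: syllable 1 → ˈob.ti.re.ga:t.mo.ke.fa.ta:.

1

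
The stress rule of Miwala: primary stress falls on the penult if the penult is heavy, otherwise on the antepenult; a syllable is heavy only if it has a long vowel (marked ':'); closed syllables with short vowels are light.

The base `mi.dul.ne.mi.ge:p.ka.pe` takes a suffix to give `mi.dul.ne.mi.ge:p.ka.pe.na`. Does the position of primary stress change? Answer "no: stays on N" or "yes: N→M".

Base `mi.dul.ne.mi.ge:p.ka.pe` (7 syllables):
  Weights: 5 ge:p H, 6 ka L, 7 pe L.
  The penult (syllable 6, ka) is light, so stress falls on the antepenult (syllable 5, ge:p).
  → primary stress on syllable 5.
Suffixed `mi.dul.ne.mi.ge:p.ka.pe.na` (8 syllables):
  Weights: 6 ka L, 7 pe L, 8 na L.
  The penult (syllable 7, pe) is light, so stress falls on the antepenult (syllable 6, ka).
  → primary stress on syllable 6.

yes: 5→6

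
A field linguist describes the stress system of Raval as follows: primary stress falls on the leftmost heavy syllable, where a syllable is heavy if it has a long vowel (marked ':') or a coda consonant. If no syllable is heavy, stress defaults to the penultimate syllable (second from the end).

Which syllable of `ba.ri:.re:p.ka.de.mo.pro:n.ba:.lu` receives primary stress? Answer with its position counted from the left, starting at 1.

2

Weights: 1 ba L, 2 ri: H, 3 re:p H, 4 ka L, 5 de L, 6 mo L, 7 pro:n H, 8 ba: H, 9 lu L.
Heavy syllables in the domain: 2, 3, 7, 8. The leftmost is syllable 2 (ri:).
Primary stress: syllable 2 → ba.ˈri:.re:p.ka.de.mo.pro:n.ba:.lu.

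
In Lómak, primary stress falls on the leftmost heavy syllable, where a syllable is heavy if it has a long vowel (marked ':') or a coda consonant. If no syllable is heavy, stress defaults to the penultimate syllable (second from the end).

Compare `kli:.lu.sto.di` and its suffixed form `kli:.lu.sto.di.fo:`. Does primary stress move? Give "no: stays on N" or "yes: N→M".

no: stays on 1

Base `kli:.lu.sto.di` (4 syllables):
  Weights: 1 kli: H, 2 lu L, 3 sto L, 4 di L.
  Heavy syllables in the domain: 1. The leftmost is syllable 1 (kli:).
  → primary stress on syllable 1.
Suffixed `kli:.lu.sto.di.fo:` (5 syllables):
  Weights: 1 kli: H, 2 lu L, 3 sto L, 4 di L, 5 fo: H.
  Heavy syllables in the domain: 1, 5. The leftmost is syllable 1 (kli:).
  → primary stress on syllable 1.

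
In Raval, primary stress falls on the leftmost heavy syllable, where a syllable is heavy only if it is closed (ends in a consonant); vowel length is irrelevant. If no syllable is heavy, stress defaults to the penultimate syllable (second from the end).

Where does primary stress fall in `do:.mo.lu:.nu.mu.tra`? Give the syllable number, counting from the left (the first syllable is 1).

5

Weights: 1 do: L, 2 mo L, 3 lu: L, 4 nu L, 5 mu L, 6 tra L.
No heavy syllable in the domain; default to the penultimate syllable (second from the end) = syllable 5.
Primary stress: syllable 5 → do:.mo.lu:.nu.ˈmu.tra.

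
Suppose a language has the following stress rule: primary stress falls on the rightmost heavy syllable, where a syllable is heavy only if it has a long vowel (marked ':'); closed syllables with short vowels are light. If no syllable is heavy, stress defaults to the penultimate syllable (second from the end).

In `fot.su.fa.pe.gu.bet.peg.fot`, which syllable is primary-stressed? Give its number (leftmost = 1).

Weights: 1 fot L, 2 su L, 3 fa L, 4 pe L, 5 gu L, 6 bet L, 7 peg L, 8 fot L.
No heavy syllable in the domain; default to the penultimate syllable (second from the end) = syllable 7.
Primary stress: syllable 7 → fot.su.fa.pe.gu.bet.ˈpeg.fot.

7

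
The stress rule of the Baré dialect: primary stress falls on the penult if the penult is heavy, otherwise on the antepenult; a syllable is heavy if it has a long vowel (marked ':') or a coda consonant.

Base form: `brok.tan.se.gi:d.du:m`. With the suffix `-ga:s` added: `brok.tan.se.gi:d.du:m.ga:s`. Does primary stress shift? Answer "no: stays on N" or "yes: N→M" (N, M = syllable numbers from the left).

Base `brok.tan.se.gi:d.du:m` (5 syllables):
  Weights: 3 se L, 4 gi:d H, 5 du:m H.
  The penult (syllable 4, gi:d) is heavy, so it takes stress.
  → primary stress on syllable 4.
Suffixed `brok.tan.se.gi:d.du:m.ga:s` (6 syllables):
  Weights: 4 gi:d H, 5 du:m H, 6 ga:s H.
  The penult (syllable 5, du:m) is heavy, so it takes stress.
  → primary stress on syllable 5.

yes: 4→5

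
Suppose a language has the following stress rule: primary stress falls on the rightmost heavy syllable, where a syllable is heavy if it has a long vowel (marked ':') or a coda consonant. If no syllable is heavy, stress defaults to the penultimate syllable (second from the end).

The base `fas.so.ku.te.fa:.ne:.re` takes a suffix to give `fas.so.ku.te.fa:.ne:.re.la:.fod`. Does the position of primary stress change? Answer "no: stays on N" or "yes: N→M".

yes: 6→9

Base `fas.so.ku.te.fa:.ne:.re` (7 syllables):
  Weights: 1 fas H, 2 so L, 3 ku L, 4 te L, 5 fa: H, 6 ne: H, 7 re L.
  Heavy syllables in the domain: 1, 5, 6. The rightmost is syllable 6 (ne:).
  → primary stress on syllable 6.
Suffixed `fas.so.ku.te.fa:.ne:.re.la:.fod` (9 syllables):
  Weights: 1 fas H, 2 so L, 3 ku L, 4 te L, 5 fa: H, 6 ne: H, 7 re L, 8 la: H, 9 fod H.
  Heavy syllables in the domain: 1, 5, 6, 8, 9. The rightmost is syllable 9 (fod).
  → primary stress on syllable 9.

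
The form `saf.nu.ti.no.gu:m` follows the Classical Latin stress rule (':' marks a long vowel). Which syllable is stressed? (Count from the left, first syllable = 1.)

3

Classical Latin: stress the penult if heavy (long vowel or closed), else the antepenult.
Weights: 3 ti L, 4 no L, 5 gu:m H.
The penult (syllable 4, no) is light, so stress falls on the antepenult (syllable 3, ti).
Stress on syllable 3: saf.nu.ˈti.no.gu:m.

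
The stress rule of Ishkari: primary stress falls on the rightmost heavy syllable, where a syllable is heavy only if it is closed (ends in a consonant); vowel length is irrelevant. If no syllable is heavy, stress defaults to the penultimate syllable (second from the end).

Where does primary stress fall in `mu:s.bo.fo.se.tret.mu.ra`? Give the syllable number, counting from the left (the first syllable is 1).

5

Weights: 1 mu:s H, 2 bo L, 3 fo L, 4 se L, 5 tret H, 6 mu L, 7 ra L.
Heavy syllables in the domain: 1, 5. The rightmost is syllable 5 (tret).
Primary stress: syllable 5 → mu:s.bo.fo.se.ˈtret.mu.ra.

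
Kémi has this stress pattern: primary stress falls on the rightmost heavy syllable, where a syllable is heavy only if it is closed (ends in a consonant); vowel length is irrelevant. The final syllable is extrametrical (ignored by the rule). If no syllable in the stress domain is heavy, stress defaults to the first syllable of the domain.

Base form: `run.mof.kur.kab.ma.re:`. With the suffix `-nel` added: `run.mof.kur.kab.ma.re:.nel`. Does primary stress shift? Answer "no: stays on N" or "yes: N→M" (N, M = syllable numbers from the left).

Base `run.mof.kur.kab.ma.re:` (6 syllables):
  The final syllable (6, re:) is extrametrical; the stress domain is syllables 1–5.
  Weights: 1 run H, 2 mof H, 3 kur H, 4 kab H, 5 ma L.
  Heavy syllables in the domain: 1, 2, 3, 4. The rightmost is syllable 4 (kab).
  → primary stress on syllable 4.
Suffixed `run.mof.kur.kab.ma.re:.nel` (7 syllables):
  The final syllable (7, nel) is extrametrical; the stress domain is syllables 1–6.
  Weights: 1 run H, 2 mof H, 3 kur H, 4 kab H, 5 ma L, 6 re: L.
  Heavy syllables in the domain: 1, 2, 3, 4. The rightmost is syllable 4 (kab).
  → primary stress on syllable 4.

no: stays on 4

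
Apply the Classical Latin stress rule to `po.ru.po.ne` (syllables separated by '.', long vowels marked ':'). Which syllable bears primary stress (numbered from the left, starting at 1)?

Classical Latin: stress the penult if heavy (long vowel or closed), else the antepenult.
Weights: 2 ru L, 3 po L, 4 ne L.
The penult (syllable 3, po) is light, so stress falls on the antepenult (syllable 2, ru).
Stress on syllable 2: po.ˈru.po.ne.

2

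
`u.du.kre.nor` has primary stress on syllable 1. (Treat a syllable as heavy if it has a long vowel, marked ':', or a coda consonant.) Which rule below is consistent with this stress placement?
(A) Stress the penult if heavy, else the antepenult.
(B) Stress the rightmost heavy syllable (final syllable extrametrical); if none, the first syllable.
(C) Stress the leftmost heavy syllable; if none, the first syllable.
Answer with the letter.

Rule A → syllable 2 (observed: 1).
Rule B → syllable 1 ✓.
Rule C → syllable 4 (observed: 1).

B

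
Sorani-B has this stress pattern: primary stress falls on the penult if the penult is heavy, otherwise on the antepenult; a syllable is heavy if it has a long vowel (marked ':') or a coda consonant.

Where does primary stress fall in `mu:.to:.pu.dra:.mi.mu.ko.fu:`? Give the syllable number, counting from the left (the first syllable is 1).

Weights: 6 mu L, 7 ko L, 8 fu: H.
The penult (syllable 7, ko) is light, so stress falls on the antepenult (syllable 6, mu).
Primary stress: syllable 6 → mu:.to:.pu.dra:.mi.ˈmu.ko.fu:.

6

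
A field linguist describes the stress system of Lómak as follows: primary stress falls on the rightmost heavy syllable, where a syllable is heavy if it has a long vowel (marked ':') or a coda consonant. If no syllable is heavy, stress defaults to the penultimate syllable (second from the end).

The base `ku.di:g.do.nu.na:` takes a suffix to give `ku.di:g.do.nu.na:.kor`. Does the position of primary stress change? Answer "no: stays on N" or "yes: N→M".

yes: 5→6

Base `ku.di:g.do.nu.na:` (5 syllables):
  Weights: 1 ku L, 2 di:g H, 3 do L, 4 nu L, 5 na: H.
  Heavy syllables in the domain: 2, 5. The rightmost is syllable 5 (na:).
  → primary stress on syllable 5.
Suffixed `ku.di:g.do.nu.na:.kor` (6 syllables):
  Weights: 1 ku L, 2 di:g H, 3 do L, 4 nu L, 5 na: H, 6 kor H.
  Heavy syllables in the domain: 2, 5, 6. The rightmost is syllable 6 (kor).
  → primary stress on syllable 6.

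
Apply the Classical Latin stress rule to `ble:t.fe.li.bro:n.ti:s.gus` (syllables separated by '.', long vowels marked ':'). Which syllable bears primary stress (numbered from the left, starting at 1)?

Classical Latin: stress the penult if heavy (long vowel or closed), else the antepenult.
Weights: 4 bro:n H, 5 ti:s H, 6 gus H.
The penult (syllable 5, ti:s) is heavy, so it takes stress.
Stress on syllable 5: ble:t.fe.li.bro:n.ˈti:s.gus.

5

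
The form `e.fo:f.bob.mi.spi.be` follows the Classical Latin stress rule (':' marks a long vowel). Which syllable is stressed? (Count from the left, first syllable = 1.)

4

Classical Latin: stress the penult if heavy (long vowel or closed), else the antepenult.
Weights: 4 mi L, 5 spi L, 6 be L.
The penult (syllable 5, spi) is light, so stress falls on the antepenult (syllable 4, mi).
Stress on syllable 4: e.fo:f.bob.ˈmi.spi.be.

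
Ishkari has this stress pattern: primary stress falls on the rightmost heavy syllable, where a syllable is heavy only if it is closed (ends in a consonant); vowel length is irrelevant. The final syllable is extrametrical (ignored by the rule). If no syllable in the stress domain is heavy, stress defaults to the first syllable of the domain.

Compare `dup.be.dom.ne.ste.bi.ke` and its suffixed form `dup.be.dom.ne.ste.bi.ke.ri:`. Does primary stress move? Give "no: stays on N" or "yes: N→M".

no: stays on 3

Base `dup.be.dom.ne.ste.bi.ke` (7 syllables):
  The final syllable (7, ke) is extrametrical; the stress domain is syllables 1–6.
  Weights: 1 dup H, 2 be L, 3 dom H, 4 ne L, 5 ste L, 6 bi L.
  Heavy syllables in the domain: 1, 3. The rightmost is syllable 3 (dom).
  → primary stress on syllable 3.
Suffixed `dup.be.dom.ne.ste.bi.ke.ri:` (8 syllables):
  The final syllable (8, ri:) is extrametrical; the stress domain is syllables 1–7.
  Weights: 1 dup H, 2 be L, 3 dom H, 4 ne L, 5 ste L, 6 bi L, 7 ke L.
  Heavy syllables in the domain: 1, 3. The rightmost is syllable 3 (dom).
  → primary stress on syllable 3.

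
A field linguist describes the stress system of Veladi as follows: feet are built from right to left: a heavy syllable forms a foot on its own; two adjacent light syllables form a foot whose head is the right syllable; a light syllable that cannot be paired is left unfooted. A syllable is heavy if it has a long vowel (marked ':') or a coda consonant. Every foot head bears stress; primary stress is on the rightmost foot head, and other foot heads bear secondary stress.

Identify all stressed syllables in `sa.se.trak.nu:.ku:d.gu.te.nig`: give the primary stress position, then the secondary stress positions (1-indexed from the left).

Weights: 1 sa L, 2 se L, 3 trak H, 4 nu: H, 5 ku:d H, 6 gu L, 7 te L, 8 nig H.
Parse right to left (heavy = foot alone; LL = one foot; stranded L unfooted): (sa.ˈse) (ˈtrak) (ˈnu:) (ˈku:d) (gu.ˈte) (ˈnig).
Foot heads: 2, 3, 4, 5, 7, 8.
Primary stress on the rightmost head = syllable 8.
Secondary stress on 2, 3, 4, 5, 7: sa.ˌse.ˌtrak.ˌnu:.ˌku:d.gu.ˌte.ˈnig.

primary 8, secondary 2, 3, 4, 5, 7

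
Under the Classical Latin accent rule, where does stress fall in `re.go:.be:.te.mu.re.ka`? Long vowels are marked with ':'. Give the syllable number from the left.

5

Classical Latin: stress the penult if heavy (long vowel or closed), else the antepenult.
Weights: 5 mu L, 6 re L, 7 ka L.
The penult (syllable 6, re) is light, so stress falls on the antepenult (syllable 5, mu).
Stress on syllable 5: re.go:.be:.te.ˈmu.re.ka.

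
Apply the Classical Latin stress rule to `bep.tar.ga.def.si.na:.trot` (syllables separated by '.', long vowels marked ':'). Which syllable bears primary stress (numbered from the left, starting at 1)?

Classical Latin: stress the penult if heavy (long vowel or closed), else the antepenult.
Weights: 5 si L, 6 na: H, 7 trot H.
The penult (syllable 6, na:) is heavy, so it takes stress.
Stress on syllable 6: bep.tar.ga.def.si.ˈna:.trot.

6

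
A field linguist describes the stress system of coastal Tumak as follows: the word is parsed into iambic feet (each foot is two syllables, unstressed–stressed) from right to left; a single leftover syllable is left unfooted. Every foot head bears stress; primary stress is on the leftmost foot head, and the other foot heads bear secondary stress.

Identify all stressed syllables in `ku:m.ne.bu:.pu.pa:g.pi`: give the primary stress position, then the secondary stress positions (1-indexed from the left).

Parse right to left into iambic (σˈσ) feet: (ku:m.ˈne) (bu:.ˈpu) (pa:g.ˈpi).
Foot heads (stressed positions): 2, 4, 6.
End Rule Leftmost: primary stress on the leftmost head = syllable 2.
Secondary stress on 4, 6: ku:m.ˈne.bu:.ˌpu.pa:g.ˌpi.

primary 2, secondary 4, 6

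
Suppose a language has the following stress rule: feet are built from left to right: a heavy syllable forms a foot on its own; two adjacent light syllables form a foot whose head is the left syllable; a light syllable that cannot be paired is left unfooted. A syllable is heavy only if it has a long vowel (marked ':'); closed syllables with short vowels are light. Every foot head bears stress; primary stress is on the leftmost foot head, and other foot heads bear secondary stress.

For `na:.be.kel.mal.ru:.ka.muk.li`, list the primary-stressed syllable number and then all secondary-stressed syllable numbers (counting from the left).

Weights: 1 na: H, 2 be L, 3 kel L, 4 mal L, 5 ru: H, 6 ka L, 7 muk L, 8 li L.
Parse left to right (heavy = foot alone; LL = one foot; stranded L unfooted): (ˈna:) (ˈbe.kel) mal (ˈru:) (ˈka.muk) li.
Foot heads: 1, 2, 5, 6.
Primary stress on the leftmost head = syllable 1.
Secondary stress on 2, 5, 6: ˈna:.ˌbe.kel.mal.ˌru:.ˌka.muk.li.

primary 1, secondary 2, 5, 6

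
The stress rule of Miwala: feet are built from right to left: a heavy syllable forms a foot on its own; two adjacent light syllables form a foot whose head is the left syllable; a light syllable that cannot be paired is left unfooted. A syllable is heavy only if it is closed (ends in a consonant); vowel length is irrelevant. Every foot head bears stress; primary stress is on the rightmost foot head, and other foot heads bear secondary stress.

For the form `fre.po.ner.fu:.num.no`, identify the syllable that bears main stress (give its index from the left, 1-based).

Weights: 1 fre L, 2 po L, 3 ner H, 4 fu: L, 5 num H, 6 no L.
Parse right to left (heavy = foot alone; LL = one foot; stranded L unfooted): (ˈfre.po) (ˈner) fu: (ˈnum) no.
Foot heads: 1, 3, 5.
Primary stress on the rightmost head = syllable 5.
Primary stress: syllable 5 → fre.po.ner.fu:.ˈnum.no.

5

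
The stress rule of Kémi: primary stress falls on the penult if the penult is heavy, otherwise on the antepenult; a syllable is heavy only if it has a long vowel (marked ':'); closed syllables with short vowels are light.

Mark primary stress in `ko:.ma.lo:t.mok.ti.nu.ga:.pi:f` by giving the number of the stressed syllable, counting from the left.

7

Weights: 6 nu L, 7 ga: H, 8 pi:f H.
The penult (syllable 7, ga:) is heavy, so it takes stress.
Primary stress: syllable 7 → ko:.ma.lo:t.mok.ti.nu.ˈga:.pi:f.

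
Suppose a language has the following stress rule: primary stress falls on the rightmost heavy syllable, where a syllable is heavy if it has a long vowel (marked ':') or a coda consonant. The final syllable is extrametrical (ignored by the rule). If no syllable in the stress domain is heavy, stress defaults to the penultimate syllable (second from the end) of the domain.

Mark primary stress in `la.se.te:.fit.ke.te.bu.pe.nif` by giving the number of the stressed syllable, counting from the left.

The final syllable (9, nif) is extrametrical; the stress domain is syllables 1–8.
Weights: 1 la L, 2 se L, 3 te: H, 4 fit H, 5 ke L, 6 te L, 7 bu L, 8 pe L.
Heavy syllables in the domain: 3, 4. The rightmost is syllable 4 (fit).
Primary stress: syllable 4 → la.se.te:.ˈfit.ke.te.bu.pe.nif.

4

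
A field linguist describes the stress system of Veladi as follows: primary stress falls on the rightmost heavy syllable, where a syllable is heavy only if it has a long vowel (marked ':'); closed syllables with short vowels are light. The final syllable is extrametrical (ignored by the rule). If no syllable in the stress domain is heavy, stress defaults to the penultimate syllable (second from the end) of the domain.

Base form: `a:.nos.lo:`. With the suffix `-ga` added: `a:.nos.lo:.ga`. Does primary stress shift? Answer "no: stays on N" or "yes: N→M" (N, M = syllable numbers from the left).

yes: 1→3

Base `a:.nos.lo:` (3 syllables):
  The final syllable (3, lo:) is extrametrical; the stress domain is syllables 1–2.
  Weights: 1 a: H, 2 nos L.
  Heavy syllables in the domain: 1. The rightmost is syllable 1 (a:).
  → primary stress on syllable 1.
Suffixed `a:.nos.lo:.ga` (4 syllables):
  The final syllable (4, ga) is extrametrical; the stress domain is syllables 1–3.
  Weights: 1 a: H, 2 nos L, 3 lo: H.
  Heavy syllables in the domain: 1, 3. The rightmost is syllable 3 (lo:).
  → primary stress on syllable 3.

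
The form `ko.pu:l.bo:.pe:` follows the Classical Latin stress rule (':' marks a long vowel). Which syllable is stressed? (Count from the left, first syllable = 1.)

3

Classical Latin: stress the penult if heavy (long vowel or closed), else the antepenult.
Weights: 2 pu:l H, 3 bo: H, 4 pe: H.
The penult (syllable 3, bo:) is heavy, so it takes stress.
Stress on syllable 3: ko.pu:l.ˈbo:.pe:.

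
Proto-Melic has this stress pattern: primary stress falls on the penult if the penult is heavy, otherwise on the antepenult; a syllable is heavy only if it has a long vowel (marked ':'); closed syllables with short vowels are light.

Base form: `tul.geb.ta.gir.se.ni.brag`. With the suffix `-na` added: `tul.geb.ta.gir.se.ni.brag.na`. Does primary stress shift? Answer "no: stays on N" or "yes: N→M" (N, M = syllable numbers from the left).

yes: 5→6

Base `tul.geb.ta.gir.se.ni.brag` (7 syllables):
  Weights: 5 se L, 6 ni L, 7 brag L.
  The penult (syllable 6, ni) is light, so stress falls on the antepenult (syllable 5, se).
  → primary stress on syllable 5.
Suffixed `tul.geb.ta.gir.se.ni.brag.na` (8 syllables):
  Weights: 6 ni L, 7 brag L, 8 na L.
  The penult (syllable 7, brag) is light, so stress falls on the antepenult (syllable 6, ni).
  → primary stress on syllable 6.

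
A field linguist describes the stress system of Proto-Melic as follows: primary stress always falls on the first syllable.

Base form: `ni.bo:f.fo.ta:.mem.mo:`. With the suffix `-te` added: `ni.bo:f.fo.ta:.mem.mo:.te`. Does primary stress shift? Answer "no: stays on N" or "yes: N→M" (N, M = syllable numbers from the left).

Base `ni.bo:f.fo.ta:.mem.mo:` (6 syllables):
  The word has 6 syllables; the first syllable is syllable 1 (ni).
  → primary stress on syllable 1.
Suffixed `ni.bo:f.fo.ta:.mem.mo:.te` (7 syllables):
  The word has 7 syllables; the first syllable is syllable 1 (ni).
  → primary stress on syllable 1.

no: stays on 1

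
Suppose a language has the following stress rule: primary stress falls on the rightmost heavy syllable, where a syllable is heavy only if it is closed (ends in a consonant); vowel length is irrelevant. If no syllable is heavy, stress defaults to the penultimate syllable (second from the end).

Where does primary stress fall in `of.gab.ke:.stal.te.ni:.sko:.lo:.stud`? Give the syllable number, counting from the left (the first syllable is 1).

Weights: 1 of H, 2 gab H, 3 ke: L, 4 stal H, 5 te L, 6 ni: L, 7 sko: L, 8 lo: L, 9 stud H.
Heavy syllables in the domain: 1, 2, 4, 9. The rightmost is syllable 9 (stud).
Primary stress: syllable 9 → of.gab.ke:.stal.te.ni:.sko:.lo:.ˈstud.

9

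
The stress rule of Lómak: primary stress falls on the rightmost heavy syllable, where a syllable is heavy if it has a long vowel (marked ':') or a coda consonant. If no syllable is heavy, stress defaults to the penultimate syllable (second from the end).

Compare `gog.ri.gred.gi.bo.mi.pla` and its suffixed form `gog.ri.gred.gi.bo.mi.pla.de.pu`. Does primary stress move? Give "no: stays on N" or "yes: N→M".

no: stays on 3

Base `gog.ri.gred.gi.bo.mi.pla` (7 syllables):
  Weights: 1 gog H, 2 ri L, 3 gred H, 4 gi L, 5 bo L, 6 mi L, 7 pla L.
  Heavy syllables in the domain: 1, 3. The rightmost is syllable 3 (gred).
  → primary stress on syllable 3.
Suffixed `gog.ri.gred.gi.bo.mi.pla.de.pu` (9 syllables):
  Weights: 1 gog H, 2 ri L, 3 gred H, 4 gi L, 5 bo L, 6 mi L, 7 pla L, 8 de L, 9 pu L.
  Heavy syllables in the domain: 1, 3. The rightmost is syllable 3 (gred).
  → primary stress on syllable 3.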